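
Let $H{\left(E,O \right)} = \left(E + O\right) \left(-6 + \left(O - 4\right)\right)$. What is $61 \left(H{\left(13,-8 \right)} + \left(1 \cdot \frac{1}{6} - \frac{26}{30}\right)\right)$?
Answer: $- \frac{55327}{10} \approx -5532.7$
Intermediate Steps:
$H{\left(E,O \right)} = \left(-10 + O\right) \left(E + O\right)$ ($H{\left(E,O \right)} = \left(E + O\right) \left(-6 + \left(O - 4\right)\right) = \left(E + O\right) \left(-6 + \left(-4 + O\right)\right) = \left(E + O\right) \left(-10 + O\right) = \left(-10 + O\right) \left(E + O\right)$)
$61 \left(H{\left(13,-8 \right)} + \left(1 \cdot \frac{1}{6} - \frac{26}{30}\right)\right) = 61 \left(\left(\left(-8\right)^{2} - 130 - -80 + 13 \left(-8\right)\right) + \left(1 \cdot \frac{1}{6} - \frac{26}{30}\right)\right) = 61 \left(\left(64 - 130 + 80 - 104\right) + \left(1 \cdot \frac{1}{6} - \frac{13}{15}\right)\right) = 61 \left(-90 + \left(\frac{1}{6} - \frac{13}{15}\right)\right) = 61 \left(-90 - \frac{7}{10}\right) = 61 \left(- \frac{907}{10}\right) = - \frac{55327}{10}$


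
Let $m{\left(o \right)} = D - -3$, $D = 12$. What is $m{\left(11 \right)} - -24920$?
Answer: $24935$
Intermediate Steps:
$m{\left(o \right)} = 15$ ($m{\left(o \right)} = 12 - -3 = 12 + 3 = 15$)
$m{\left(11 \right)} - -24920 = 15 - -24920 = 15 + 24920 = 24935$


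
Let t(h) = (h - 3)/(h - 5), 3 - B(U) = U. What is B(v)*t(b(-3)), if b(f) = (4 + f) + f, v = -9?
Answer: 60/7 ≈ 8.5714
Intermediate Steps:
B(U) = 3 - U
b(f) = 4 + 2*f
t(h) = (-3 + h)/(-5 + h)
B(v)*t(b(-3)) = (3 - 1*(-9))*((-3 + (4 + 2*(-3)))/(-5 + (4 + 2*(-3)))) = (3 + 9)*((-3 + (4 - 6))/(-5 + (4 - 6))) = 12*((-3 - 2)/(-5 - 2)) = 12*(-5/(-7)) = 12*(-⅐*(-5)) = 12*(5/7) = 60/7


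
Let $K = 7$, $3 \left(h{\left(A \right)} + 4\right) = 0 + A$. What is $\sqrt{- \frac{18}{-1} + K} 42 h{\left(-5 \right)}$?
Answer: $-1190$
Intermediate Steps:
$h{\left(A \right)} = -4 + \frac{A}{3}$ ($h{\left(A \right)} = -4 + \frac{0 + A}{3} = -4 + \frac{A}{3}$)
$\sqrt{- \frac{18}{-1} + K} 42 h{\left(-5 \right)} = \sqrt{- \frac{18}{-1} + 7} \cdot 42 \left(-4 + \frac{1}{3} \left(-5\right)\right) = \sqrt{\left(-18\right) \left(-1\right) + 7} \cdot 42 \left(-4 - \frac{5}{3}\right) = \sqrt{18 + 7} \cdot 42 \left(- \frac{17}{3}\right) = \sqrt{25} \cdot 42 \left(- \frac{17}{3}\right) = 5 \cdot 42 \left(- \frac{17}{3}\right) = 210 \left(- \frac{17}{3}\right) = -1190$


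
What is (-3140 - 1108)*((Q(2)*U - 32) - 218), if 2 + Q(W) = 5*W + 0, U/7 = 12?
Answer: -1792656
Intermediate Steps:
U = 84 (U = 7*12 = 84)
Q(W) = -2 + 5*W (Q(W) = -2 + (5*W + 0) = -2 + 5*W)
(-3140 - 1108)*((Q(2)*U - 32) - 218) = (-3140 - 1108)*(((-2 + 5*2)*84 - 32) - 218) = -4248*(((-2 + 10)*84 - 32) - 218) = -4248*((8*84 - 32) - 218) = -4248*((672 - 32) - 218) = -4248*(640 - 218) = -4248*422 = -1792656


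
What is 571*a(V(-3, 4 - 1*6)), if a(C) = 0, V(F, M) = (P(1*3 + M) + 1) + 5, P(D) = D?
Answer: 0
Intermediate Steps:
V(F, M) = 9 + M (V(F, M) = ((1*3 + M) + 1) + 5 = ((3 + M) + 1) + 5 = (4 + M) + 5 = 9 + M)
571*a(V(-3, 4 - 1*6)) = 571*0 = 0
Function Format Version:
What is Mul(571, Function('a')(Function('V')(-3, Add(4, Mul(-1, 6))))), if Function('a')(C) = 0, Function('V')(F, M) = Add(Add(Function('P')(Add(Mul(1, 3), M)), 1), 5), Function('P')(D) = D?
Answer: 0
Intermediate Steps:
Function('V')(F, M) = Add(9, M) (Function('V')(F, M) = Add(Add(Add(Mul(1, 3), M), 1), 5) = Add(Add(Add(3, M), 1), 5) = Add(Add(4, M), 5) = Add(9, M))
Mul(571, Function('a')(Function('V')(-3, Add(4, Mul(-1, 6))))) = Mul(571, 0) = 0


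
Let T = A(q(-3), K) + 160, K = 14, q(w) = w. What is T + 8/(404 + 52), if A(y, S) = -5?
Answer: 8836/57 ≈ 155.02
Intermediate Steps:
T = 155 (T = -5 + 160 = 155)
T + 8/(404 + 52) = 155 + 8/(404 + 52) = 155 + 8/456 = 155 + 8*(1/456) = 155 + 1/57 = 8836/57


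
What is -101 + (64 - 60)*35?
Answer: 39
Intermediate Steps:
-101 + (64 - 60)*35 = -101 + 4*35 = -101 + 140 = 39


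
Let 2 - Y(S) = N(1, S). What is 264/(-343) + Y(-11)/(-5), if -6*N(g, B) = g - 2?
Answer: -11693/10290 ≈ -1.1363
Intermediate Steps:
N(g, B) = ⅓ - g/6 (N(g, B) = -(g - 2)/6 = -(-2 + g)/6 = ⅓ - g/6)
Y(S) = 11/6 (Y(S) = 2 - (⅓ - ⅙*1) = 2 - (⅓ - ⅙) = 2 - 1*⅙ = 2 - ⅙ = 11/6)
264/(-343) + Y(-11)/(-5) = 264/(-343) + (11/6)/(-5) = 264*(-1/343) + (11/6)*(-⅕) = -264/343 - 11/30 = -11693/10290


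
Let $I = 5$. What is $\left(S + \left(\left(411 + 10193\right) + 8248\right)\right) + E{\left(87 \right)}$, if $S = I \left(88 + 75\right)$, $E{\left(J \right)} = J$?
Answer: $19754$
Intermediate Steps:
$S = 815$ ($S = 5 \left(88 + 75\right) = 5 \cdot 163 = 815$)
$\left(S + \left(\left(411 + 10193\right) + 8248\right)\right) + E{\left(87 \right)} = \left(815 + \left(\left(411 + 10193\right) + 8248\right)\right) + 87 = \left(815 + \left(10604 + 8248\right)\right) + 87 = \left(815 + 18852\right) + 87 = 19667 + 87 = 19754$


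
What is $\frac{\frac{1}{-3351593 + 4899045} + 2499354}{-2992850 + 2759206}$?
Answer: $- \frac{3867630346009}{361552875088} \approx -10.697$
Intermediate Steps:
$\frac{\frac{1}{-3351593 + 4899045} + 2499354}{-2992850 + 2759206} = \frac{\frac{1}{1547452} + 2499354}{-233644} = \left(\frac{1}{1547452} + 2499354\right) \left(- \frac{1}{233644}\right) = \frac{3867630346009}{1547452} \left(- \frac{1}{233644}\right) = - \frac{3867630346009}{361552875088}$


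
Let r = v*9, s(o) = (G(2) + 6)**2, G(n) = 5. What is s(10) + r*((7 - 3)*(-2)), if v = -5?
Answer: 481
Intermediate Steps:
s(o) = 121 (s(o) = (5 + 6)**2 = 11**2 = 121)
r = -45 (r = -5*9 = -45)
s(10) + r*((7 - 3)*(-2)) = 121 - 45*(7 - 3)*(-2) = 121 - 180*(-2) = 121 - 45*(-8) = 121 + 360 = 481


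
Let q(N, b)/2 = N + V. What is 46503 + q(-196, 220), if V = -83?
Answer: 45945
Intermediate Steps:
q(N, b) = -166 + 2*N (q(N, b) = 2*(N - 83) = 2*(-83 + N) = -166 + 2*N)
46503 + q(-196, 220) = 46503 + (-166 + 2*(-196)) = 46503 + (-166 - 392) = 46503 - 558 = 45945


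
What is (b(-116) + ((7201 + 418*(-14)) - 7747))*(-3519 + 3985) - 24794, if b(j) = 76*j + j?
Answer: -7168574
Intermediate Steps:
b(j) = 77*j
(b(-116) + ((7201 + 418*(-14)) - 7747))*(-3519 + 3985) - 24794 = (77*(-116) + ((7201 + 418*(-14)) - 7747))*(-3519 + 3985) - 24794 = (-8932 + ((7201 - 5852) - 7747))*466 - 24794 = (-8932 + (1349 - 7747))*466 - 24794 = (-8932 - 6398)*466 - 24794 = -15330*466 - 24794 = -7143780 - 24794 = -7168574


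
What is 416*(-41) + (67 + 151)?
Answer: -16838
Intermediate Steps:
416*(-41) + (67 + 151) = -17056 + 218 = -16838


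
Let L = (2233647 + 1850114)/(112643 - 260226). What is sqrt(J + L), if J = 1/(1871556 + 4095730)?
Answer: I*sqrt(21461019803897371298003494)/880669969738 ≈ 5.2603*I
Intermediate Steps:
L = -4083761/147583 (L = 4083761/(-147583) = 4083761*(-1/147583) = -4083761/147583 ≈ -27.671)
J = 1/5967286 ≈ 1.6758e-7
sqrt(J + L) = sqrt(1/5967286 - 4083761/147583) = sqrt(-24368969695063/880669969738) = I*sqrt(21461019803897371298003494)/880669969738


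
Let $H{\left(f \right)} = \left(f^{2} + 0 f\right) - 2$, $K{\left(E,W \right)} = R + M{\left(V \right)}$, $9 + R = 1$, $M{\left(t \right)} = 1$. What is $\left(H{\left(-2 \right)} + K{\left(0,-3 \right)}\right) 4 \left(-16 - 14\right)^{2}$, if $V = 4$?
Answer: $-18000$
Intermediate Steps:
$R = -8$ ($R = -9 + 1 = -8$)
$K{\left(E,W \right)} = -7$ ($K{\left(E,W \right)} = -8 + 1 = -7$)
$H{\left(f \right)} = -2 + f^{2}$ ($H{\left(f \right)} = \left(f^{2} + 0\right) - 2 = f^{2} - 2 = -2 + f^{2}$)
$\left(H{\left(-2 \right)} + K{\left(0,-3 \right)}\right) 4 \left(-16 - 14\right)^{2} = \left(\left(-2 + \left(-2\right)^{2}\right) - 7\right) 4 \left(-16 - 14\right)^{2} = \left(\left(-2 + 4\right) - 7\right) 4 \left(-30\right)^{2} = \left(2 - 7\right) 4 \cdot 900 = \left(-5\right) 4 \cdot 900 = \left(-20\right) 900 = -18000$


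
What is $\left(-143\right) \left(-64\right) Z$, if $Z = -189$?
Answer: $-1729728$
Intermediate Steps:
$\left(-143\right) \left(-64\right) Z = \left(-143\right) \left(-64\right) \left(-189\right) = 9152 \left(-189\right) = -1729728$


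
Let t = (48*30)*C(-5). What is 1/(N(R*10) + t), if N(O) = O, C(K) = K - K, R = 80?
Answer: 1/800 ≈ 0.0012500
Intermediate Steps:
C(K) = 0
t = 0 (t = (48*30)*0 = 1440*0 = 0)
1/(N(R*10) + t) = 1/(80*10 + 0) = 1/(800 + 0) = 1/800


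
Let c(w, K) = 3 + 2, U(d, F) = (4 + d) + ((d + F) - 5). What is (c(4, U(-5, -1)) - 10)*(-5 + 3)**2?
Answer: -20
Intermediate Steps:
U(d, F) = -1 + F + 2*d (U(d, F) = (4 + d) + ((F + d) - 5) = (4 + d) + (-5 + F + d) = -1 + F + 2*d)
c(w, K) = 5
(c(4, U(-5, -1)) - 10)*(-5 + 3)**2 = (5 - 10)*(-5 + 3)**2 = -5*(-2)**2 = -5*4 = -20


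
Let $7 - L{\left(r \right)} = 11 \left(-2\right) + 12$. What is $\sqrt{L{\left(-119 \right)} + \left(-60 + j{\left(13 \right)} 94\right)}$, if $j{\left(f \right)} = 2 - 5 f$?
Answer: $i \sqrt{5965} \approx 77.233 i$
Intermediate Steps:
$L{\left(r \right)} = 17$ ($L{\left(r \right)} = 7 - \left(11 \left(-2\right) + 12\right) = 7 - \left(-22 + 12\right) = 7 - -10 = 7 + 10 = 17$)
$\sqrt{L{\left(-119 \right)} + \left(-60 + j{\left(13 \right)} 94\right)} = \sqrt{17 + \left(-60 + \left(2 - 65\right) 94\right)} = \sqrt{17 - 5982} = \sqrt{-5965} = i \sqrt{5965}$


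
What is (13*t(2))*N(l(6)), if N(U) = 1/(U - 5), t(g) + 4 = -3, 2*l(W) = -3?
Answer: 14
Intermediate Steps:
l(W) = -3/2 (l(W) = (½)*(-3) = -3/2)
t(g) = -7 (t(g) = -4 - 3 = -7)
N(U) = 1/(-5 + U)
(13*t(2))*N(l(6)) = (13*(-7))/(-5 - 3/2) = -91/(-13/2) = -91*(-2/13) = 14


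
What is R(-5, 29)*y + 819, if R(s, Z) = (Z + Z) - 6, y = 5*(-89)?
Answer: -22321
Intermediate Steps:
y = -445
R(s, Z) = -6 + 2*Z (R(s, Z) = 2*Z - 6 = -6 + 2*Z)
R(-5, 29)*y + 819 = (-6 + 2*29)*(-445) + 819 = (-6 + 58)*(-445) + 819 = 52*(-445) + 819 = -23140 + 819 = -22321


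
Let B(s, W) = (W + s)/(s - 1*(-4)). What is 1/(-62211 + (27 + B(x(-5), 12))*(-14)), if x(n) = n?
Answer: -1/62491 ≈ -1.6002e-5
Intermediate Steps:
B(s, W) = (W + s)/(4 + s) (B(s, W) = (W + s)/(s + 4) = (W + s)/(4 + s))
1/(-62211 + (27 + B(x(-5), 12))*(-14)) = 1/(-62211 + (27 + (12 - 5)/(4 - 5))*(-14)) = 1/(-62211 + (27 + 7/(-1))*(-14)) = 1/(-62211 + (27 - 1*7)*(-14)) = 1/(-62211 + (27 - 7)*(-14)) = 1/(-62211 + 20*(-14)) = 1/(-62211 - 280) = 1/(-62491) = -1/62491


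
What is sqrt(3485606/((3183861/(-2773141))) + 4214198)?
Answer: 4*sqrt(746484816457539597)/3183861 ≈ 1085.5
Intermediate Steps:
sqrt(3485606/((3183861/(-2773141))) + 4214198) = sqrt(3485606/((3183861*(-1/2773141))) + 4214198) = sqrt(3485606/(-3183861/2773141) + 4214198) = sqrt(3485606*(-2773141/3183861) + 4214198) = sqrt(-9666076908446/3183861 + 4214198) = sqrt(3751343750032/3183861) = 4*sqrt(746484816457539597)/3183861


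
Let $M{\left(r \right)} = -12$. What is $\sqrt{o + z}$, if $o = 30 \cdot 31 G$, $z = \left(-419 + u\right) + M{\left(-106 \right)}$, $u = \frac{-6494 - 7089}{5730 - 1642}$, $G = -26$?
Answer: $\frac{i \sqrt{102837064722}}{2044} \approx 156.89 i$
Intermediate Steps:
$u = - \frac{13583}{4088} \approx -3.3227$
$z = - \frac{1775511}{4088}$ ($z = \left(-419 - \frac{13583}{4088}\right) - 12 = - \frac{1726455}{4088} - 12 = - \frac{1775511}{4088} \approx -434.32$)
$o = -24180$ ($o = 30 \cdot 31 \left(-26\right) = 930 \left(-26\right) = -24180$)
$\sqrt{o + z} = \sqrt{-24180 - \frac{1775511}{4088}} = \sqrt{- \frac{100623351}{4088}} = \frac{i \sqrt{102837064722}}{2044}$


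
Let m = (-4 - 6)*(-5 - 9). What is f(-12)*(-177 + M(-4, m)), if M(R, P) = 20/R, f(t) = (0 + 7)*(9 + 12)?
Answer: -26754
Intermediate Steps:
f(t) = 147 (f(t) = 7*21 = 147)
m = 140 (m = -10*(-14) = 140)
f(-12)*(-177 + M(-4, m)) = 147*(-177 + 20/(-4)) = 147*(-177 + 20*(-¼)) = 147*(-177 - 5) = 147*(-182) = -26754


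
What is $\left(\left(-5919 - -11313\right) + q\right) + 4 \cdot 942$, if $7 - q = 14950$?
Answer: $-5781$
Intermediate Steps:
$q = -14943$ ($q = 7 - 14950 = -14943$)
$\left(\left(-5919 - -11313\right) + q\right) + 4 \cdot 942 = \left(\left(-5919 - -11313\right) - 14943\right) + 4 \cdot 942 = \left(\left(-5919 + 11313\right) - 14943\right) + 3768 = \left(5394 - 14943\right) + 3768 = -9549 + 3768 = -5781$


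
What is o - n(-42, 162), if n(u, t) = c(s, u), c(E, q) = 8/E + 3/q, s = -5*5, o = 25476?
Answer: 8916737/350 ≈ 25476.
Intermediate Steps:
s = -25
c(E, q) = 3/q + 8/E
n(u, t) = -8/25 + 3/u (n(u, t) = 3/u + 8/(-25) = 3/u + 8*(-1/25) = 3/u - 8/25 = -8/25 + 3/u)
o - n(-42, 162) = 25476 - (-8/25 + 3/(-42)) = 25476 - (-8/25 + 3*(-1/42)) = 25476 - (-8/25 - 1/14) = 25476 - 1*(-137/350) = 25476 + 137/350 = 8916737/350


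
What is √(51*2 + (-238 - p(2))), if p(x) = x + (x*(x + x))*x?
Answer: I*√154 ≈ 12.41*I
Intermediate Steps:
p(x) = x + 2*x³ (p(x) = x + (x*(2*x))*x = x + (2*x²)*x = x + 2*x³)
√(51*2 + (-238 - p(2))) = √(51*2 + (-238 - (2 + 2*2³))) = √(102 + (-238 - (2 + 2*8))) = √(102 + (-238 - (2 + 16))) = √(102 + (-238 - 1*18)) = √(102 + (-238 - 18)) = √(102 - 256) = √(-154) = I*√154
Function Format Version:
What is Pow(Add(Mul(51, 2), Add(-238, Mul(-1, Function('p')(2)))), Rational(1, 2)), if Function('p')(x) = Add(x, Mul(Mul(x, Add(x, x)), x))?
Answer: Mul(I, Pow(154, Rational(1, 2))) ≈ Mul(12.410, I)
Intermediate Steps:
Function('p')(x) = Add(x, Mul(2, Pow(x, 3))) (Function('p')(x) = Add(x, Mul(Mul(x, Mul(2, x)), x)) = Add(x, Mul(Mul(2, Pow(x, 2)), x)) = Add(x, Mul(2, Pow(x, 3))))
Pow(Add(Mul(51, 2), Add(-238, Mul(-1, Function('p')(2)))), Rational(1, 2)) = Pow(Add(Mul(51, 2), Add(-238, Mul(-1, Add(2, Mul(2, Pow(2, 3)))))), Rational(1, 2)) = Pow(Add(102, Add(-238, Mul(-1, Add(2, Mul(2, 8))))), Rational(1, 2)) = Pow(Add(102, Add(-238, Mul(-1, Add(2, 16)))), Rational(1, 2)) = Pow(Add(102, Add(-238, Mul(-1, 18))), Rational(1, 2)) = Pow(Add(102, Add(-238, -18)), Rational(1, 2)) = Pow(Add(102, -256), Rational(1, 2)) = Pow(-154, Rational(1, 2)) = Mul(I, Pow(154, Rational(1, 2)))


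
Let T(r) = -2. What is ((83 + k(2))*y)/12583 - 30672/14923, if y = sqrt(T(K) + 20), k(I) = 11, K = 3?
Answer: -30672/14923 + 282*sqrt(2)/12583 ≈ -2.0237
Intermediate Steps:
y = 3*sqrt(2) (y = sqrt(-2 + 20) = sqrt(18) = 3*sqrt(2) ≈ 4.2426)
((83 + k(2))*y)/12583 - 30672/14923 = ((83 + 11)*(3*sqrt(2)))/12583 - 30672/14923 = (94*(3*sqrt(2)))*(1/12583) - 30672*1/14923 = (282*sqrt(2))*(1/12583) - 30672/14923 = 282*sqrt(2)/12583 - 30672/14923 = -30672/14923 + 282*sqrt(2)/12583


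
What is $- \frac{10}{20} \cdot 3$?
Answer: $- \frac{3}{2} \approx -1.5$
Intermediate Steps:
$- \frac{10}{20} \cdot 3 = \left(-10\right) \frac{1}{20} \cdot 3 = \left(- \frac{1}{2}\right) 3 = - \frac{3}{2}$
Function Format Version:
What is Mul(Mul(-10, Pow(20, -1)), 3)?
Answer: Rational(-3, 2) ≈ -1.5000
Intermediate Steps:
Mul(Mul(-10, Pow(20, -1)), 3) = Mul(Mul(-10, Rational(1, 20)), 3) = Mul(Rational(-1, 2), 3) = Rational(-3, 2)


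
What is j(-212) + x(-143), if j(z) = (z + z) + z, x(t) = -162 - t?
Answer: -655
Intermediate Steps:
j(z) = 3*z (j(z) = 2*z + z = 3*z)
j(-212) + x(-143) = 3*(-212) + (-162 - 1*(-143)) = -636 + (-162 + 143) = -636 - 19 = -655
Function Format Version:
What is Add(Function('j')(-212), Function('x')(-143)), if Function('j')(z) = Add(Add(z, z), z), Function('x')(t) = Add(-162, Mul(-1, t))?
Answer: -655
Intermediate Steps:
Function('j')(z) = Mul(3, z) (Function('j')(z) = Add(Mul(2, z), z) = Mul(3, z))
Add(Function('j')(-212), Function('x')(-143)) = Add(Mul(3, -212), Add(-162, Mul(-1, -143))) = Add(-636, Add(-162, 143)) = Add(-636, -19) = -655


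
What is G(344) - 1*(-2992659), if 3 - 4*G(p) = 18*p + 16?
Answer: 11964431/4 ≈ 2.9911e+6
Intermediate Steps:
G(p) = -13/4 - 9*p/2 (G(p) = ¾ - (18*p + 16)/4 = ¾ - (16 + 18*p)/4 = ¾ + (-4 - 9*p/2) = -13/4 - 9*p/2)
G(344) - 1*(-2992659) = (-13/4 - 9/2*344) - 1*(-2992659) = (-13/4 - 1548) + 2992659 = -6205/4 + 2992659 = 11964431/4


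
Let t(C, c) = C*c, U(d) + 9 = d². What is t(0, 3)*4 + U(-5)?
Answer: 16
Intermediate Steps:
U(d) = -9 + d²
t(0, 3)*4 + U(-5) = (0*3)*4 + (-9 + (-5)²) = 0*4 + (-9 + 25) = 0 + 16 = 16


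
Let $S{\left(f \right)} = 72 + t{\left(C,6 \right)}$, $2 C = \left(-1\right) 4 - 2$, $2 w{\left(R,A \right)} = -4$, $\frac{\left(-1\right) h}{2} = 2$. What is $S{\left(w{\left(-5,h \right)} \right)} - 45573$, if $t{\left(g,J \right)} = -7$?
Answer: $-45508$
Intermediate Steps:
$h = -4$ ($h = \left(-2\right) 2 = -4$)
$w{\left(R,A \right)} = -2$ ($w{\left(R,A \right)} = \frac{1}{2} \left(-4\right) = -2$)
$C = -3$ ($C = \frac{\left(-1\right) 4 - 2}{2} = \frac{-4 - 2}{2} = \frac{1}{2} \left(-6\right) = -3$)
$S{\left(f \right)} = 65$ ($S{\left(f \right)} = 72 - 7 = 65$)
$S{\left(w{\left(-5,h \right)} \right)} - 45573 = 65 - 45573 = -45508$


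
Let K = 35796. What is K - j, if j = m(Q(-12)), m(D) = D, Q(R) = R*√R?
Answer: 35796 + 24*I*√3 ≈ 35796.0 + 41.569*I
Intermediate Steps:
Q(R) = R^(3/2)
j = -24*I*√3 (j = (-12)^(3/2) = -24*I*√3 ≈ -41.569*I)
K - j = 35796 - (-24)*I*√3 = 35796 + 24*I*√3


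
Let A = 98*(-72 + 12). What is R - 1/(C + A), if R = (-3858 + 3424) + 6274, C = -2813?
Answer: 50767121/8693 ≈ 5840.0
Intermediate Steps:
A = -5880 (A = 98*(-60) = -5880)
R = 5840 (R = -434 + 6274 = 5840)
R - 1/(C + A) = 5840 - 1/(-2813 - 5880) = 5840 - 1/(-8693) = 5840 - 1*(-1/8693) = 5840 + 1/8693 = 50767121/8693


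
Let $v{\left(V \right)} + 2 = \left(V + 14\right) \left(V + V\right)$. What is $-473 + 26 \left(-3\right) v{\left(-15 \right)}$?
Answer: $-2657$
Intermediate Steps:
$v{\left(V \right)} = -2 + 2 V \left(14 + V\right)$ ($v{\left(V \right)} = -2 + \left(V + 14\right) \left(V + V\right) = -2 + \left(14 + V\right) 2 V = -2 + 2 V \left(14 + V\right)$)
$-473 + 26 \left(-3\right) v{\left(-15 \right)} = -473 + 26 \left(-3\right) \left(-2 + 2 \left(-15\right)^{2} + 28 \left(-15\right)\right) = -473 - 78 \left(-2 + 2 \cdot 225 - 420\right) = -473 - 78 \left(-2 + 450 - 420\right) = -473 - 2184 = -2657$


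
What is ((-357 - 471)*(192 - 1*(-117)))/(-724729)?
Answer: 255852/724729 ≈ 0.35303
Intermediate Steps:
((-357 - 471)*(192 - 1*(-117)))/(-724729) = -828*(192 + 117)*(-1/724729) = -828*309*(-1/724729) = -255852*(-1/724729) = 255852/724729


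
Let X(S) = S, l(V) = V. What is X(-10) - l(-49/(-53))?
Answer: -579/53 ≈ -10.925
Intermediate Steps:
X(-10) - l(-49/(-53)) = -10 - (-49)/(-53) = -10 - (-49)*(-1)/53 = -10 - 1*49/53 = -10 - 49/53 = -579/53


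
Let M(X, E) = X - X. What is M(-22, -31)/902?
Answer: 0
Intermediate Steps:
M(X, E) = 0
M(-22, -31)/902 = 0/902 = 0*(1/902) = 0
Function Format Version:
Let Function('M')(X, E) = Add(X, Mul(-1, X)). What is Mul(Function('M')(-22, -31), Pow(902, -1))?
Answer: 0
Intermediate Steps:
Function('M')(X, E) = 0
Mul(Function('M')(-22, -31), Pow(902, -1)) = Mul(0, Pow(902, -1)) = Mul(0, Rational(1, 902)) = 0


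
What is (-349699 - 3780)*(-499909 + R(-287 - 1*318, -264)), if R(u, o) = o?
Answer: 176800651867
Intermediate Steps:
(-349699 - 3780)*(-499909 + R(-287 - 1*318, -264)) = (-349699 - 3780)*(-499909 - 264) = -353479*(-500173) = 176800651867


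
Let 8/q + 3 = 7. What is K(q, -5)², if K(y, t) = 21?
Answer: 441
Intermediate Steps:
q = 2 (q = 8/(-3 + 7) = 8/4 = 8*(¼) = 2)
K(q, -5)² = 21² = 441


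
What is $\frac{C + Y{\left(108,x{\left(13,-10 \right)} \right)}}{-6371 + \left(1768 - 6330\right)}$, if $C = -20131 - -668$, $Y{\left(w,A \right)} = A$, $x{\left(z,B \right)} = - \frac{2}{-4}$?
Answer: $\frac{38925}{21866} \approx 1.7802$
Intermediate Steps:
$x{\left(z,B \right)} = \frac{1}{2}$ ($x{\left(z,B \right)} = \left(-2\right) \left(- \frac{1}{4}\right) = \frac{1}{2}$)
$C = -19463$ ($C = -20131 + 668 = -19463$)
$\frac{C + Y{\left(108,x{\left(13,-10 \right)} \right)}}{-6371 + \left(1768 - 6330\right)} = \frac{-19463 + \frac{1}{2}}{-6371 + \left(1768 - 6330\right)} = - \frac{38925}{2 \left(-6371 + \left(1768 - 6330\right)\right)} = - \frac{38925}{2 \left(-6371 - 4562\right)} = - \frac{38925}{2 \left(-10933\right)} = \left(- \frac{38925}{2}\right) \left(- \frac{1}{10933}\right) = \frac{38925}{21866}$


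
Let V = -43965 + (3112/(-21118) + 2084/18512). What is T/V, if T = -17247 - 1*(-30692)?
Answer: -657017514140/2148441641109 ≈ -0.30581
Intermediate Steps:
V = -2148441641109/48867052 (V = -43965 + (3112*(-1/21118) + 2084*(1/18512)) = -43965 + (-1556/10559 + 521/4628) = -43965 - 1699929/48867052 = -2148441641109/48867052 ≈ -43965.)
T = 13445 (T = -17247 + 30692 = 13445)
T/V = 13445/(-2148441641109/48867052) = 13445*(-48867052/2148441641109) = -657017514140/2148441641109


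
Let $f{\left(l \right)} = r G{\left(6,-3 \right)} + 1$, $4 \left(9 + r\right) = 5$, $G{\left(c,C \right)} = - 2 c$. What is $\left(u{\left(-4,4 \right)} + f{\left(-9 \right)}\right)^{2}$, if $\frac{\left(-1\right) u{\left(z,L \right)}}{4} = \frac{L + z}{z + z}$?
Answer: $8836$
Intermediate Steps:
$u{\left(z,L \right)} = - \frac{2 \left(L + z\right)}{z}$ ($u{\left(z,L \right)} = - 4 \frac{L + z}{z + z} = - 4 \frac{L + z}{2 z} = - \frac{2 \left(L + z\right)}{z}$)
$r = - \frac{31}{4}$ ($r = -9 + \frac{1}{4} \cdot 5 = -9 + \frac{5}{4} = - \frac{31}{4} \approx -7.75$)
$f{\left(l \right)} = 94$ ($f{\left(l \right)} = - \frac{31 \left(\left(-2\right) 6\right)}{4} + 1 = \left(- \frac{31}{4}\right) \left(-12\right) + 1 = 93 + 1 = 94$)
$\left(u{\left(-4,4 \right)} + f{\left(-9 \right)}\right)^{2} = \left(\left(-2 - \frac{8}{-4}\right) + 94\right)^{2} = \left(\left(-2 - 8 \left(- \frac{1}{4}\right)\right) + 94\right)^{2} = \left(\left(-2 + 2\right) + 94\right)^{2} = \left(0 + 94\right)^{2} = 94^{2} = 8836$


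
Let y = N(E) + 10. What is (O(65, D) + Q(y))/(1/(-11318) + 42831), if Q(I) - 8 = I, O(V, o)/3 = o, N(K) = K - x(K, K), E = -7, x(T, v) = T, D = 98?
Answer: 3531216/484761257 ≈ 0.0072844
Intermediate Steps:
N(K) = 0 (N(K) = K - K = 0)
y = 10 (y = 0 + 10 = 10)
O(V, o) = 3*o
Q(I) = 8 + I
(O(65, D) + Q(y))/(1/(-11318) + 42831) = (3*98 + (8 + 10))/(1/(-11318) + 42831) = (294 + 18)/(-1/11318 + 42831) = 312/(484761257/11318) = 312*(11318/484761257) = 3531216/484761257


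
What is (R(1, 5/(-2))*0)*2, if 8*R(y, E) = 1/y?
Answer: 0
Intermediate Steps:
R(y, E) = 1/(8*y)
(R(1, 5/(-2))*0)*2 = (((⅛)/1)*0)*2 = (((⅛)*1)*0)*2 = ((⅛)*0)*2 = 0*2 = 0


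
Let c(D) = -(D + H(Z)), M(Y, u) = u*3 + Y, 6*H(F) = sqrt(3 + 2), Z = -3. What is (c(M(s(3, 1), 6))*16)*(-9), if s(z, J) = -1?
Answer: 2448 + 24*sqrt(5) ≈ 2501.7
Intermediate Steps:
H(F) = sqrt(5)/6 (H(F) = sqrt(3 + 2)/6 = sqrt(5)/6)
M(Y, u) = Y + 3*u (M(Y, u) = 3*u + Y = Y + 3*u)
c(D) = -D - sqrt(5)/6 (c(D) = -(D + sqrt(5)/6) = -D - sqrt(5)/6)
(c(M(s(3, 1), 6))*16)*(-9) = ((-(-1 + 3*6) - sqrt(5)/6)*16)*(-9) = ((-(-1 + 18) - sqrt(5)/6)*16)*(-9) = ((-1*17 - sqrt(5)/6)*16)*(-9) = ((-17 - sqrt(5)/6)*16)*(-9) = (-272 - 8*sqrt(5)/3)*(-9) = 2448 + 24*sqrt(5)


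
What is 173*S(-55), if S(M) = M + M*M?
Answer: 513810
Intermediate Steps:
S(M) = M + M**2
173*S(-55) = 173*(-55*(1 - 55)) = 173*(-55*(-54)) = 173*2970 = 513810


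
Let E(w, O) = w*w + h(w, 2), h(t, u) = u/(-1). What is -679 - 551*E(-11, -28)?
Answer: -66248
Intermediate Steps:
h(t, u) = -u (h(t, u) = u*(-1) = -u)
E(w, O) = -2 + w² (E(w, O) = w*w - 1*2 = w² - 2 = -2 + w²)
-679 - 551*E(-11, -28) = -679 - 551*(-2 + (-11)²) = -679 - 551*(-2 + 121) = -679 - 551*119 = -679 - 65569 = -66248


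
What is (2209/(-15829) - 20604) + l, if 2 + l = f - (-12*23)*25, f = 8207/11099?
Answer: -218895263474/15971461 ≈ -13705.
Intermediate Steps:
f = 8207/11099 (f = 8207*(1/11099) = 8207/11099 ≈ 0.73944)
l = 76569109/11099 (l = -2 + (8207/11099 - (-12*23)*25) = -2 + (8207/11099 - (-276)*25) = -2 + (8207/11099 - 1*(-6900)) = -2 + (8207/11099 + 6900) = -2 + 76591307/11099 = 76569109/11099 ≈ 6898.7)
(2209/(-15829) - 20604) + l = (2209/(-15829) - 20604) + 76569109/11099 = (2209*(-1/15829) - 20604) + 76569109/11099 = (-2209/15829 - 20604) + 76569109/11099 = -326142925/15829 + 76569109/11099 = -218895263474/15971461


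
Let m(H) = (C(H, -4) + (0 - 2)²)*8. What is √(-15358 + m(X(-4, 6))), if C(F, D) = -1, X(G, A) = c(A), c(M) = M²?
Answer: I*√15334 ≈ 123.83*I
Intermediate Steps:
X(G, A) = A²
m(H) = 24 (m(H) = (-1 + (0 - 2)²)*8 = (-1 + (-2)²)*8 = (-1 + 4)*8 = 3*8 = 24)
√(-15358 + m(X(-4, 6))) = √(-15358 + 24) = √(-15334) = I*√15334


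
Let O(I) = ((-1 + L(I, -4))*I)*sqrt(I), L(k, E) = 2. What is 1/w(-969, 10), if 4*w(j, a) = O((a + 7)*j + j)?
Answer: I*sqrt(1938)/25351947 ≈ 1.7365e-6*I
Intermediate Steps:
O(I) = I**(3/2) (O(I) = ((-1 + 2)*I)*sqrt(I) = (1*I)*sqrt(I) = I*sqrt(I) = I**(3/2))
w(j, a) = (j + j*(7 + a))**(3/2)/4 (w(j, a) = ((a + 7)*j + j)**(3/2)/4 = ((7 + a)*j + j)**(3/2)/4 = (j*(7 + a) + j)**(3/2)/4 = (j + j*(7 + a))**(3/2)/4)
1/w(-969, 10) = 1/((-969*(8 + 10))**(3/2)/4) = 1/((-969*18)**(3/2)/4) = 1/((-17442)**(3/2)/4) = 1/((-52326*I*sqrt(1938))/4) = 1/(-26163*I*sqrt(1938)/2) = I*sqrt(1938)/25351947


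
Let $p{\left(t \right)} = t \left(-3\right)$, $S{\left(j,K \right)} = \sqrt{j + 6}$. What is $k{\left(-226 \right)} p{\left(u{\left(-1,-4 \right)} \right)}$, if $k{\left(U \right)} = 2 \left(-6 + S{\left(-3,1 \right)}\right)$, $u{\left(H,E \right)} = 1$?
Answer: $36 - 6 \sqrt{3} \approx 25.608$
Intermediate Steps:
$S{\left(j,K \right)} = \sqrt{6 + j}$
$p{\left(t \right)} = - 3 t$
$k{\left(U \right)} = -12 + 2 \sqrt{3}$ ($k{\left(U \right)} = 2 \left(-6 + \sqrt{6 - 3}\right) = 2 \left(-6 + \sqrt{3}\right) = -12 + 2 \sqrt{3}$)
$k{\left(-226 \right)} p{\left(u{\left(-1,-4 \right)} \right)} = \left(-12 + 2 \sqrt{3}\right) \left(\left(-3\right) 1\right) = \left(-12 + 2 \sqrt{3}\right) \left(-3\right) = 36 - 6 \sqrt{3}$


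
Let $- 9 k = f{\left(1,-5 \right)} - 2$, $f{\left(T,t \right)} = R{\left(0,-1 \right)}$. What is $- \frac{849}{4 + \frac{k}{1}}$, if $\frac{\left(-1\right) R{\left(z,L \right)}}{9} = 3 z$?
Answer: $- \frac{7641}{38} \approx -201.08$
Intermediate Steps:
$R{\left(z,L \right)} = - 27 z$ ($R{\left(z,L \right)} = - 9 \cdot 3 z = - 27 z$)
$f{\left(T,t \right)} = 0$ ($f{\left(T,t \right)} = \left(-27\right) 0 = 0$)
$k = \frac{2}{9}$ ($k = - \frac{0 - 2}{9} = \left(- \frac{1}{9}\right) \left(-2\right) = \frac{2}{9} \approx 0.22222$)
$- \frac{849}{4 + \frac{k}{1}} = - \frac{849}{4 + \frac{2}{9 \cdot 1}} = - \frac{849}{4 + \frac{2}{9} \cdot 1} = - \frac{849}{4 + \frac{2}{9}} = - \frac{849}{\frac{38}{9}} = \left(-849\right) \frac{9}{38} = - \frac{7641}{38}$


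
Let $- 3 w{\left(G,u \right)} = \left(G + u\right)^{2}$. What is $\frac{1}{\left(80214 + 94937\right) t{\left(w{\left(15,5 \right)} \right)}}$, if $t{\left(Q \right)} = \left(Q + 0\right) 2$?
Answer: $- \frac{3}{140120800} \approx -2.141 \cdot 10^{-8}$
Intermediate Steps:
$w{\left(G,u \right)} = - \frac{\left(G + u\right)^{2}}{3}$
$t{\left(Q \right)} = 2 Q$ ($t{\left(Q \right)} = Q 2 = 2 Q$)
$\frac{1}{\left(80214 + 94937\right) t{\left(w{\left(15,5 \right)} \right)}} = \frac{1}{\left(80214 + 94937\right) 2 \left(- \frac{\left(15 + 5\right)^{2}}{3}\right)} = \frac{1}{175151 \cdot 2 \left(- \frac{20^{2}}{3}\right)} = \frac{1}{175151 \cdot 2 \left(\left(- \frac{1}{3}\right) 400\right)} = \frac{1}{175151 \cdot 2 \left(- \frac{400}{3}\right)} = \frac{1}{175151 \left(- \frac{800}{3}\right)} = \frac{1}{175151} \left(- \frac{3}{800}\right) = - \frac{3}{140120800}$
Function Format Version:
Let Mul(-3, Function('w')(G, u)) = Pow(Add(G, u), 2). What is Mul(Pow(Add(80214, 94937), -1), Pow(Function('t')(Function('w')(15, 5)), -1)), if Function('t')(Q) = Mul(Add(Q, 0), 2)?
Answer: Rational(-3, 140120800) ≈ -2.1410e-8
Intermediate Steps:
Function('w')(G, u) = Mul(Rational(-1, 3), Pow(Add(G, u), 2))
Function('t')(Q) = Mul(2, Q) (Function('t')(Q) = Mul(Q, 2) = Mul(2, Q))
Mul(Pow(Add(80214, 94937), -1), Pow(Function('t')(Function('w')(15, 5)), -1)) = Mul(Pow(Add(80214, 94937), -1), Pow(Mul(2, Mul(Rational(-1, 3), Pow(Add(15, 5), 2))), -1)) = Mul(Pow(175151, -1), Pow(Mul(2, Mul(Rational(-1, 3), Pow(20, 2))), -1)) = Mul(Rational(1, 175151), Pow(Mul(2, Mul(Rational(-1, 3), 400)), -1)) = Mul(Rational(1, 175151), Pow(Mul(2, Rational(-400, 3)), -1)) = Mul(Rational(1, 175151), Pow(Rational(-800, 3), -1)) = Mul(Rational(1, 175151), Rational(-3, 800)) = Rational(-3, 140120800)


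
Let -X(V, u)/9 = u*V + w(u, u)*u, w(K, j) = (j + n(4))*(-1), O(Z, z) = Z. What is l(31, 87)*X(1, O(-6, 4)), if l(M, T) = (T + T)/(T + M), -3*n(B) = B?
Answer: 39150/59 ≈ 663.56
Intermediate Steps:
n(B) = -B/3
l(M, T) = 2*T/(M + T) (l(M, T) = (2*T)/(M + T) = 2*T/(M + T))
w(K, j) = 4/3 - j (w(K, j) = (j - ⅓*4)*(-1) = (j - 4/3)*(-1) = (-4/3 + j)*(-1) = 4/3 - j)
X(V, u) = -9*V*u - 9*u*(4/3 - u) (X(V, u) = -9*(u*V + (4/3 - u)*u) = -9*(V*u + u*(4/3 - u)) = -9*V*u - 9*u*(4/3 - u))
l(31, 87)*X(1, O(-6, 4)) = (2*87/(31 + 87))*(3*(-6)*(-4 - 3*1 + 3*(-6))) = (2*87/118)*(3*(-6)*(-4 - 3 - 18)) = (2*87*(1/118))*(3*(-6)*(-25)) = (87/59)*450 = 39150/59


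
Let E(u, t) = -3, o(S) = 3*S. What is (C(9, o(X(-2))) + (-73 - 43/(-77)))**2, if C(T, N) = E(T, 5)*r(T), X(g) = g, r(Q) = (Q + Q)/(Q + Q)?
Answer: 33744481/5929 ≈ 5691.4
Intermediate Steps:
r(Q) = 1 (r(Q) = (2*Q)/((2*Q)) = (2*Q)*(1/(2*Q)) = 1)
C(T, N) = -3 (C(T, N) = -3*1 = -3)
(C(9, o(X(-2))) + (-73 - 43/(-77)))**2 = (-3 + (-73 - 43/(-77)))**2 = (-3 + (-73 - 43*(-1)/77))**2 = (-3 + (-73 - 1*(-43/77)))**2 = (-3 + (-73 + 43/77))**2 = (-3 - 5578/77)**2 = (-5809/77)**2 = 33744481/5929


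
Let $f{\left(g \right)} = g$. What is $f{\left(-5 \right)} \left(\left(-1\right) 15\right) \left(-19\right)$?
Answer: $-1425$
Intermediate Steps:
$f{\left(-5 \right)} \left(\left(-1\right) 15\right) \left(-19\right) = - 5 \left(\left(-1\right) 15\right) \left(-19\right) = \left(-5\right) \left(-15\right) \left(-19\right) = 75 \left(-19\right) = -1425$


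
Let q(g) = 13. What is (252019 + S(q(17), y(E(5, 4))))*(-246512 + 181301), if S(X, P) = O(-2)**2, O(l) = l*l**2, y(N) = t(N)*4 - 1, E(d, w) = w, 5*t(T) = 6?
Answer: -16438584513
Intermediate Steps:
t(T) = 6/5 (t(T) = (1/5)*6 = 6/5)
y(N) = 19/5 (y(N) = (6/5)*4 - 1 = 24/5 - 1 = 19/5)
O(l) = l**3
S(X, P) = 64 (S(X, P) = ((-2)**3)**2 = (-8)**2 = 64)
(252019 + S(q(17), y(E(5, 4))))*(-246512 + 181301) = (252019 + 64)*(-246512 + 181301) = 252083*(-65211) = -16438584513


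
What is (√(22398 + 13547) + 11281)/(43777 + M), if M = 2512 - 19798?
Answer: 11281/26491 + √35945/26491 ≈ 0.43300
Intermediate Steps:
M = -17286
(√(22398 + 13547) + 11281)/(43777 + M) = (√(22398 + 13547) + 11281)/(43777 - 17286) = (√35945 + 11281)/26491 = (11281 + √35945)*(1/26491) = 11281/26491 + √35945/26491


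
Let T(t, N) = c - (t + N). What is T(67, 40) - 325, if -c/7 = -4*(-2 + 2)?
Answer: -432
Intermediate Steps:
c = 0 (c = -(-28)*(-2 + 2) = -(-28)*0 = -7*0 = 0)
T(t, N) = -N - t (T(t, N) = 0 - (t + N) = 0 - (N + t) = 0 + (-N - t) = -N - t)
T(67, 40) - 325 = (-1*40 - 1*67) - 325 = (-40 - 67) - 325 = -107 - 325 = -432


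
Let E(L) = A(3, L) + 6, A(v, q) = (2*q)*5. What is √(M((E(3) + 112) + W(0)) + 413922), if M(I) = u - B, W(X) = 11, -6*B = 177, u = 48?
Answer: √1655998/2 ≈ 643.43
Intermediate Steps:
B = -59/2 (B = -⅙*177 = -59/2 ≈ -29.500)
A(v, q) = 10*q
E(L) = 6 + 10*L (E(L) = 10*L + 6 = 6 + 10*L)
M(I) = 155/2 (M(I) = 48 - 1*(-59/2) = 48 + 59/2 = 155/2)
√(M((E(3) + 112) + W(0)) + 413922) = √(155/2 + 413922) = √(827999/2) = √1655998/2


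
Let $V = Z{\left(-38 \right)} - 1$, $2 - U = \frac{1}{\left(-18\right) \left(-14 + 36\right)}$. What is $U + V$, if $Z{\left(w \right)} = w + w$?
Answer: $- \frac{29699}{396} \approx -74.997$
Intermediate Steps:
$Z{\left(w \right)} = 2 w$
$U = \frac{793}{396}$ ($U = 2 - \frac{1}{\left(-18\right) \left(-14 + 36\right)} = 2 - \frac{1}{\left(-18\right) 22} = 2 - \frac{1}{-396} = 2 - - \frac{1}{396} = 2 + \frac{1}{396} = \frac{793}{396} \approx 2.0025$)
$V = -77$ ($V = 2 \left(-38\right) - 1 = -76 - 1 = -77$)
$U + V = \frac{793}{396} - 77 = - \frac{29699}{396}$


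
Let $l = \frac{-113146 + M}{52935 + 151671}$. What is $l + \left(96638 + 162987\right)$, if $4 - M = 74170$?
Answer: $\frac{26560322719}{102303} \approx 2.5962 \cdot 10^{5}$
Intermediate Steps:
$M = -74166$ ($M = 4 - 74170 = -74166$)
$l = - \frac{93656}{102303}$ ($l = \frac{-113146 - 74166}{52935 + 151671} = - \frac{187312}{204606} = \left(-187312\right) \frac{1}{204606} = - \frac{93656}{102303} \approx -0.91548$)
$l + \left(96638 + 162987\right) = - \frac{93656}{102303} + \left(96638 + 162987\right) = - \frac{93656}{102303} + 259625 = \frac{26560322719}{102303}$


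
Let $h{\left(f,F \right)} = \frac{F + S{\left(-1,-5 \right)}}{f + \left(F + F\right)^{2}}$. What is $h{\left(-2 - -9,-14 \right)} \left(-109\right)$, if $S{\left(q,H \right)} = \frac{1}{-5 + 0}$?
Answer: $\frac{7739}{3955} \approx 1.9568$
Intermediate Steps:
$S{\left(q,H \right)} = - \frac{1}{5}$ ($S{\left(q,H \right)} = \frac{1}{-5} = - \frac{1}{5}$)
$h{\left(f,F \right)} = \frac{- \frac{1}{5} + F}{f + 4 F^{2}}$ ($h{\left(f,F \right)} = \frac{F - \frac{1}{5}}{f + \left(F + F\right)^{2}} = \frac{- \frac{1}{5} + F}{f + \left(2 F\right)^{2}} = \frac{- \frac{1}{5} + F}{f + 4 F^{2}}$)
$h{\left(-2 - -9,-14 \right)} \left(-109\right) = \frac{- \frac{1}{5} - 14}{\left(-2 - -9\right) + 4 \left(-14\right)^{2}} \left(-109\right) = \frac{1}{\left(-2 + 9\right) + 4 \cdot 196} \left(- \frac{71}{5}\right) \left(-109\right) = \frac{1}{7 + 784} \left(- \frac{71}{5}\right) \left(-109\right) = \frac{1}{791} \left(- \frac{71}{5}\right) \left(-109\right) = \left(- \frac{71}{3955}\right) \left(-109\right) = \frac{7739}{3955}$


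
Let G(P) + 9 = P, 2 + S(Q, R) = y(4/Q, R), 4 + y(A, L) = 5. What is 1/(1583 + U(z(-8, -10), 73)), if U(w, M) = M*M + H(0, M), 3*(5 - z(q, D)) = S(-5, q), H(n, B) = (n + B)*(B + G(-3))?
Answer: 1/11365 ≈ 8.7989e-5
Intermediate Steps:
y(A, L) = 1 (y(A, L) = -4 + 5 = 1)
S(Q, R) = -1 (S(Q, R) = -2 + 1 = -1)
G(P) = -9 + P
H(n, B) = (-12 + B)*(B + n) (H(n, B) = (n + B)*(B + (-9 - 3)) = (B + n)*(B - 12) = (B + n)*(-12 + B) = (-12 + B)*(B + n))
z(q, D) = 16/3 (z(q, D) = 5 - 1/3*(-1) = 5 + 1/3 = 16/3)
U(w, M) = -12*M + 2*M**2 (U(w, M) = M*M + (M**2 - 12*M - 12*0 + M*0) = M**2 + (M**2 - 12*M + 0 + 0) = M**2 + (M**2 - 12*M) = -12*M + 2*M**2)
1/(1583 + U(z(-8, -10), 73)) = 1/(1583 + 2*73*(-6 + 73)) = 1/(1583 + 2*73*67) = 1/(1583 + 9782) = 1/11365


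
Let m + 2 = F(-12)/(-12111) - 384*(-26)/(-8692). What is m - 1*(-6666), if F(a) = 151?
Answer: 175347283613/26317203 ≈ 6662.8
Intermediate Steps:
m = -83191585/26317203 (m = -2 + (151/(-12111) - 384*(-26)/(-8692)) = -2 + (151*(-1/12111) + 9984*(-1/8692)) = -2 + (-151/12111 - 2496/2173) = -2 - 30557179/26317203 = -83191585/26317203 ≈ -3.1611)
m - 1*(-6666) = -83191585/26317203 - 1*(-6666) = -83191585/26317203 + 6666 = 175347283613/26317203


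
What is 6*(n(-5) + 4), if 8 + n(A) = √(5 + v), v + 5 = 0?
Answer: -24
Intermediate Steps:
v = -5 (v = -5 + 0 = -5)
n(A) = -8 (n(A) = -8 + √(5 - 5) = -8 + √0 = -8 + 0 = -8)
6*(n(-5) + 4) = 6*(-8 + 4) = 6*(-4) = -24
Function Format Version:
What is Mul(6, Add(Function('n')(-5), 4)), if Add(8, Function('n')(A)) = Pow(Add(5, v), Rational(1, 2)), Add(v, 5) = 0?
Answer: -24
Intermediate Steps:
v = -5 (v = Add(-5, 0) = -5)
Function('n')(A) = -8 (Function('n')(A) = Add(-8, Pow(Add(5, -5), Rational(1, 2))) = Add(-8, Pow(0, Rational(1, 2))) = Add(-8, 0) = -8)
Mul(6, Add(Function('n')(-5), 4)) = Mul(6, Add(-8, 4)) = Mul(6, -4) = -24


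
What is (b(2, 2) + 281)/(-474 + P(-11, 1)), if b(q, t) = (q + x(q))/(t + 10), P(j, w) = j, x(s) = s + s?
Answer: -563/970 ≈ -0.58041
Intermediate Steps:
x(s) = 2*s
b(q, t) = 3*q/(10 + t) (b(q, t) = (q + 2*q)/(t + 10) = (3*q)/(10 + t) = 3*q/(10 + t))
(b(2, 2) + 281)/(-474 + P(-11, 1)) = (3*2/(10 + 2) + 281)/(-474 - 11) = (3*2/12 + 281)/(-485) = (3*2*(1/12) + 281)*(-1/485) = (½ + 281)*(-1/485) = (563/2)*(-1/485) = -563/970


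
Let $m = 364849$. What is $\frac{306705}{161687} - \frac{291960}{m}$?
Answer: $\frac{64694876025}{58991340263} \approx 1.0967$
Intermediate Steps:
$\frac{306705}{161687} - \frac{291960}{m} = \frac{306705}{161687} - \frac{291960}{364849} = \frac{64694876025}{58991340263}$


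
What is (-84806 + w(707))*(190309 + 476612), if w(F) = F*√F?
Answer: -56558902326 + 471513147*√707 ≈ -4.4022e+10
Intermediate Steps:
w(F) = F^(3/2)
(-84806 + w(707))*(190309 + 476612) = (-84806 + 707^(3/2))*(190309 + 476612) = (-84806 + 707*√707)*666921 = -56558902326 + 471513147*√707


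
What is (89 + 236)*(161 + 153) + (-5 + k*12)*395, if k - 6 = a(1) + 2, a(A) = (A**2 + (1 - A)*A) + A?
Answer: 147475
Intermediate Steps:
a(A) = A + A**2 + A*(1 - A) (a(A) = (A**2 + A*(1 - A)) + A = A + A**2 + A*(1 - A))
k = 10 (k = 6 + (2*1 + 2) = 6 + (2 + 2) = 6 + 4 = 10)
(89 + 236)*(161 + 153) + (-5 + k*12)*395 = (89 + 236)*(161 + 153) + (-5 + 10*12)*395 = 325*314 + (-5 + 120)*395 = 102050 + 115*395 = 102050 + 45425 = 147475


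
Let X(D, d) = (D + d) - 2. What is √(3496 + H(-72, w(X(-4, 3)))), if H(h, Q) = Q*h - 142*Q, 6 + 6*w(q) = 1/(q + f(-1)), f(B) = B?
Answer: √133881/6 ≈ 60.983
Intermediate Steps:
X(D, d) = -2 + D + d
w(q) = -1 + 1/(6*(-1 + q)) (w(q) = -1 + 1/(6*(q - 1)) = -1 + 1/(6*(-1 + q)))
H(h, Q) = -142*Q + Q*h
√(3496 + H(-72, w(X(-4, 3)))) = √(3496 + ((7/6 - (-2 - 4 + 3))/(-1 + (-2 - 4 + 3)))*(-142 - 72)) = √(3496 + ((7/6 - 1*(-3))/(-1 - 3))*(-214)) = √(3496 + ((7/6 + 3)/(-4))*(-214)) = √(3496 - ¼*25/6*(-214)) = √(3496 - 25/24*(-214)) = √(3496 + 2675/12) = √(44627/12) = √133881/6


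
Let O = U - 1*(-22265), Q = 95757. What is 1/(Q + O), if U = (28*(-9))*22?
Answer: 1/112478 ≈ 8.8906e-6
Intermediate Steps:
U = -5544 (U = -252*22 = -5544)
O = 16721 (O = -5544 - 1*(-22265) = -5544 + 22265 = 16721)
1/(Q + O) = 1/(95757 + 16721) = 1/112478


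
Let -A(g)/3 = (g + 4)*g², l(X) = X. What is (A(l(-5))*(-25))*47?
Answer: -88125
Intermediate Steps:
A(g) = -3*g²*(4 + g) (A(g) = -3*(g + 4)*g² = -3*(4 + g)*g² = -3*g²*(4 + g))
(A(l(-5))*(-25))*47 = ((3*(-5)²*(-4 - 1*(-5)))*(-25))*47 = ((3*25*(-4 + 5))*(-25))*47 = ((3*25*1)*(-25))*47 = (75*(-25))*47 = -1875*47 = -88125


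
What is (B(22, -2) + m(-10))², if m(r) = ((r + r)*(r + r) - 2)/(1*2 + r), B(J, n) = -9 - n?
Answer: 51529/16 ≈ 3220.6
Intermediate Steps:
m(r) = (-2 + 4*r²)/(2 + r) (m(r) = ((2*r)*(2*r) - 2)/(2 + r) = (4*r² - 2)/(2 + r) = (-2 + 4*r²)/(2 + r))
(B(22, -2) + m(-10))² = ((-9 - 1*(-2)) + 2*(-1 + 2*(-10)²)/(2 - 10))² = ((-9 + 2) + 2*(-1 + 2*100)/(-8))² = (-7 + 2*(-⅛)*(-1 + 200))² = (-7 + 2*(-⅛)*199)² = (-7 - 199/4)² = (-227/4)² = 51529/16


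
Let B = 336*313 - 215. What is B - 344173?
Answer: -239220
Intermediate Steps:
B = 104953 (B = 105168 - 215 = 104953)
B - 344173 = 104953 - 344173 = -239220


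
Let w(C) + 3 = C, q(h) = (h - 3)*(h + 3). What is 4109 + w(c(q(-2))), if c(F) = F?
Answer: 4101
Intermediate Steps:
q(h) = (-3 + h)*(3 + h)
w(C) = -3 + C
4109 + w(c(q(-2))) = 4109 + (-3 + (-9 + (-2)²)) = 4109 + (-3 + (-9 + 4)) = 4109 + (-3 - 5) = 4109 - 8 = 4101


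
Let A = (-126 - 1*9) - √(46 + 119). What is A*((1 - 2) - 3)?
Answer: 540 + 4*√165 ≈ 591.38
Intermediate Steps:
A = -135 - √165 (A = (-126 - 9) - √165 = -135 - √165 ≈ -147.85)
A*((1 - 2) - 3) = (-135 - √165)*((1 - 2) - 3) = (-135 - √165)*(-1 - 3) = (-135 - √165)*(-4) = 540 + 4*√165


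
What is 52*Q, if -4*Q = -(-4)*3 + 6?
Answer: -234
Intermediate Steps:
Q = -9/2 (Q = -(-(-4)*3 + 6)/4 = -(-4*(-3) + 6)/4 = -(12 + 6)/4 = -¼*18 = -9/2 ≈ -4.5000)
52*Q = 52*(-9/2) = -234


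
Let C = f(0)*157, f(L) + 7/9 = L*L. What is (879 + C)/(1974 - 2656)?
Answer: -3406/3069 ≈ -1.1098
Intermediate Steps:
f(L) = -7/9 + L**2 (f(L) = -7/9 + L*L = -7/9 + L**2)
C = -1099/9 (C = (-7/9 + 0**2)*157 = (-7/9 + 0)*157 = -7/9*157 = -1099/9 ≈ -122.11)
(879 + C)/(1974 - 2656) = (879 - 1099/9)/(1974 - 2656) = (6812/9)/(-682) = (6812/9)*(-1/682) = -3406/3069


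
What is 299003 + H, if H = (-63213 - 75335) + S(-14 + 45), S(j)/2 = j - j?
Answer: 160455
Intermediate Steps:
S(j) = 0 (S(j) = 2*(j - j) = 2*0 = 0)
H = -138548 (H = (-63213 - 75335) + 0 = -138548 + 0 = -138548)
299003 + H = 299003 - 138548 = 160455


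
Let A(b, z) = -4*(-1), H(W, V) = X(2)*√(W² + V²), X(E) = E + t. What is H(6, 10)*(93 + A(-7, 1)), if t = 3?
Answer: 970*√34 ≈ 5656.0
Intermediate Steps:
X(E) = 3 + E (X(E) = E + 3 = 3 + E)
H(W, V) = 5*√(V² + W²) (H(W, V) = (3 + 2)*√(W² + V²) = 5*√(V² + W²))
A(b, z) = 4
H(6, 10)*(93 + A(-7, 1)) = (5*√(10² + 6²))*(93 + 4) = (5*√(100 + 36))*97 = (5*√136)*97 = (5*(2*√34))*97 = (10*√34)*97 = 970*√34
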